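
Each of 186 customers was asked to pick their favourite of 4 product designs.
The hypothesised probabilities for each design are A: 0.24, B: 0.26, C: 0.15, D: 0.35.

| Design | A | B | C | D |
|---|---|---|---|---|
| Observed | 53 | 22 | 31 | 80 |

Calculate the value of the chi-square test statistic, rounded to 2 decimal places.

Expected counts E_i = n·p_i: 186×0.24 = 44.64, 186×0.26 = 48.36, 186×0.15 = 27.9, 186×0.35 = 65.1.
A: (53 − 44.64)²/44.64 = 69.8896/44.64 = 1.566
B: (22 − 48.36)²/48.36 = 694.8496/48.36 = 14.368
C: (31 − 27.9)²/27.9 = 9.61/27.9 = 0.344
D: (80 − 65.1)²/65.1 = 222.01/65.1 = 3.410
Sum = 19.69

19.69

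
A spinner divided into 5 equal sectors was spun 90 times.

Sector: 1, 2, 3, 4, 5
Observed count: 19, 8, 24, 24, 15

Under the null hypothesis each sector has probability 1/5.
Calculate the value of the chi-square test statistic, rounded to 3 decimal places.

Under H₀ each category has probability 1/5, so each expected count is 90/5 = 18.
cat         O        E   (O−E)²/E
1          19       18     0.0556
2           8       18     5.5556
3          24       18     2.0000
4          24       18     2.0000
5          15       18     0.5000
Sum = 10.111

10.111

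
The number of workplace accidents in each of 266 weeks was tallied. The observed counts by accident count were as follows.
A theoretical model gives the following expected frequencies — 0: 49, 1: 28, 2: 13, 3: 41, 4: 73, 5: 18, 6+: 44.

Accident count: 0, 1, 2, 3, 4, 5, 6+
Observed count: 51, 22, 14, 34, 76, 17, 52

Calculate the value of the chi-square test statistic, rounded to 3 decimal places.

4.273

χ² = (51−49)²/49 + (22−28)²/28 + (14−13)²/13 + (34−41)²/41 + (76−73)²/73 + (17−18)²/18 + (52−44)²/44
   = 0.0816 + 1.2857 + 0.0769 + 1.1951 + 0.1233 + 0.0556 + 1.4545
Sum = 4.273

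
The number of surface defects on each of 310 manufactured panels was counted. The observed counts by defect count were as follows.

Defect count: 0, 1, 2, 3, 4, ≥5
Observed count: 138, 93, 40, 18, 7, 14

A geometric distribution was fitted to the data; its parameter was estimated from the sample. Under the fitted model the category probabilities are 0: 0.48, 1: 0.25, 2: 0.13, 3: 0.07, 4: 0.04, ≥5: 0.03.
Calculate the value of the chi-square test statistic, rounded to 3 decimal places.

Expected counts E_i = n·p_i: 310×0.48 = 148.8, 310×0.25 = 77.5, 310×0.13 = 40.3, 310×0.07 = 21.7, 310×0.04 = 12.4, 310×0.03 = 9.3.
0: (138 − 148.8)²/148.8 = 116.64/148.8 = 0.7839
1: (93 − 77.5)²/77.5 = 240.25/77.5 = 3.1000
2: (40 − 40.3)²/40.3 = 0.09/40.3 = 0.0022
3: (18 − 21.7)²/21.7 = 13.69/21.7 = 0.6309
4: (7 − 12.4)²/12.4 = 29.16/12.4 = 2.3516
≥5: (14 − 9.3)²/9.3 = 22.09/9.3 = 2.3753
Sum = 9.244

9.244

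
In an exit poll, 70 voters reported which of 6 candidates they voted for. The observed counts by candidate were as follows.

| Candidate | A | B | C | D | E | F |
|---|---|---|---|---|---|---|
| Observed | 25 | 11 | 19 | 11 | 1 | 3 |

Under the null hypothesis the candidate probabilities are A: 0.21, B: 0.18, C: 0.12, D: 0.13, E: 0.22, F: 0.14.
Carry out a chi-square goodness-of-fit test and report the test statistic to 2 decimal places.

Expected counts E_i = n·p_i: 70×0.21 = 14.7, 70×0.18 = 12.6, 70×0.12 = 8.4, 70×0.13 = 9.1, 70×0.22 = 15.4, 70×0.14 = 9.8.
A: (25 − 14.7)²/14.7 = 106.09/14.7 = 7.217
B: (11 − 12.6)²/12.6 = 2.56/12.6 = 0.203
C: (19 − 8.4)²/8.4 = 112.36/8.4 = 13.376
D: (11 − 9.1)²/9.1 = 3.61/9.1 = 0.397
E: (1 − 15.4)²/15.4 = 207.36/15.4 = 13.465
F: (3 − 9.8)²/9.8 = 46.24/9.8 = 4.718
Sum = 39.38

39.38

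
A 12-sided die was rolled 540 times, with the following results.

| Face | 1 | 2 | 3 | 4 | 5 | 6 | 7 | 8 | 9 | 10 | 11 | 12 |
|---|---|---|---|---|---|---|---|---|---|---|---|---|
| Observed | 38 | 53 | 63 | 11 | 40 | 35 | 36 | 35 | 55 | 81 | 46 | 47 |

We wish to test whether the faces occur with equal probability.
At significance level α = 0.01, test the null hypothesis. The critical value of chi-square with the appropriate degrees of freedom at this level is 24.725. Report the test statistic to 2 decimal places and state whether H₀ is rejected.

Expected count for each of the 12 categories: 540/12 = 45.
χ² = (38−45)²/45 + (53−45)²/45 + (63−45)²/45 + (11−45)²/45 + (40−45)²/45 + (35−45)²/45 + (36−45)²/45 + (35−45)²/45 + (55−45)²/45 + (81−45)²/45 + (46−45)²/45 + (47−45)²/45
   = 1.089 + 1.422 + 7.200 + 25.689 + 0.556 + 2.222 + 1.800 + 2.222 + 2.222 + 28.800 + 0.022 + 0.089
Sum = 73.33
df = 11. Since 73.33 > 24.725, we reject H₀.

73.33; reject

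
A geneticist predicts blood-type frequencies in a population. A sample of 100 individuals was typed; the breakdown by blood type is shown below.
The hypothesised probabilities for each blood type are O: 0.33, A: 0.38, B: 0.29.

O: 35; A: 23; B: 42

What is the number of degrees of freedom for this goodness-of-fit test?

There are k = 3 categories and no parameters were estimated from the data, so df = 3 − 1 = 2.

2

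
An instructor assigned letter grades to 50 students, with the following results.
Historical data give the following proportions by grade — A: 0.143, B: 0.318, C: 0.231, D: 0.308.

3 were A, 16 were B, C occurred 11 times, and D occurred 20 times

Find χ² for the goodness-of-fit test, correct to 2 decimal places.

3.81

Expected counts E_i = n·p_i: 50×0.143 = 7.15, 50×0.318 = 15.9, 50×0.231 = 11.55, 50×0.308 = 15.4.
cat         O        E   (O−E)²/E
A           3     7.15      2.409
B          16     15.9      0.001
C          11    11.55      0.026
D          20     15.4      1.374
Sum = 3.81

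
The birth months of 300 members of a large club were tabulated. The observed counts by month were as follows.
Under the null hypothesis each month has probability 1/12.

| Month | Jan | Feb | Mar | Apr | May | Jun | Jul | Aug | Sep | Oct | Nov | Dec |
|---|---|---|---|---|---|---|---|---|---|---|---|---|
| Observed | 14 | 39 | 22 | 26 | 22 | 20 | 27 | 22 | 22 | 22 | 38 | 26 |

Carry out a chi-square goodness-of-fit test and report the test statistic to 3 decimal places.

Under H₀ each category has probability 1/12, so each expected count is 300/12 = 25.
cat         O        E   (O−E)²/E
Jan        14       25     4.8400
Feb        39       25     7.8400
Mar        22       25     0.3600
Apr        26       25     0.0400
May        22       25     0.3600
Jun        20       25     1.0000
Jul        27       25     0.1600
Aug        22       25     0.3600
Sep        22       25     0.3600
Oct        22       25     0.3600
Nov        38       25     6.7600
Dec        26       25     0.0400
Sum = 22.480

22.480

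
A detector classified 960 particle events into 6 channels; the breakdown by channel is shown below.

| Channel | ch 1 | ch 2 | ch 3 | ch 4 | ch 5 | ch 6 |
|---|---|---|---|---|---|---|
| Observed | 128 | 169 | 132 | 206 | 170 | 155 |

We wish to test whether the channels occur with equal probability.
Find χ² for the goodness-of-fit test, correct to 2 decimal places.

25.81

Expected count for each of the 6 categories: 960/6 = 160.
ch 1: (128 − 160)²/160 = 1024/160 = 6.400
ch 2: (169 − 160)²/160 = 81/160 = 0.506
ch 3: (132 − 160)²/160 = 784/160 = 4.900
ch 4: (206 − 160)²/160 = 2116/160 = 13.225
ch 5: (170 − 160)²/160 = 100/160 = 0.625
ch 6: (155 − 160)²/160 = 25/160 = 0.156
Sum = 25.81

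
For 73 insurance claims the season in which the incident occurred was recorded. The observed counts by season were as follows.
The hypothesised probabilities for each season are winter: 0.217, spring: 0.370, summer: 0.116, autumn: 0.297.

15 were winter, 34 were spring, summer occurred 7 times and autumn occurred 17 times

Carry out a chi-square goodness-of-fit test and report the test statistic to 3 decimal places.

3.119

Expected counts E_i = n·p_i: 73×0.217 = 15.841, 73×0.370 = 27.01, 73×0.116 = 8.468, 73×0.297 = 21.681.
cat         O        E   (O−E)²/E
winter     15   15.841     0.0446
spring     34    27.01     1.8090
summer      7    8.468     0.2545
autumn     17   21.681     1.0106
Sum = 3.119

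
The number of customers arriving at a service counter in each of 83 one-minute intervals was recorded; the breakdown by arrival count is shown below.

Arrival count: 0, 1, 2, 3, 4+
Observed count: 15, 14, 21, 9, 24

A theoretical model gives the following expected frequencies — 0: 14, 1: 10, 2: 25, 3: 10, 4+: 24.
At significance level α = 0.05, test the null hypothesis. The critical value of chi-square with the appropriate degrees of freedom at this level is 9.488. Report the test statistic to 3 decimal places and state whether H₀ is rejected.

χ² = (15−14)²/14 + (14−10)²/10 + (21−25)²/25 + (9−10)²/10 + (24−24)²/24
   = 0.0714 + 1.6000 + 0.6400 + 0.1000 + 0.0000
Sum = 2.411
df = 4. Since 2.411 < 9.488, we do not reject H₀.

2.411; do not reject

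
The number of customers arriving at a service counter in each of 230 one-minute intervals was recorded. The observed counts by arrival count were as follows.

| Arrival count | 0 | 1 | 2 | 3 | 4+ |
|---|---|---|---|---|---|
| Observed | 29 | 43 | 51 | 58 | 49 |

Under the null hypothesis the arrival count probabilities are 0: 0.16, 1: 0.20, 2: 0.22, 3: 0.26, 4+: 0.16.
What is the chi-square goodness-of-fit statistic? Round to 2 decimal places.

5.95

Expected counts E_i = n·p_i: 230×0.16 = 36.8, 230×0.20 = 46, 230×0.22 = 50.6, 230×0.26 = 59.8, 230×0.16 = 36.8.
0: (29 − 36.8)²/36.8 = 60.84/36.8 = 1.653
1: (43 − 46)²/46 = 9/46 = 0.196
2: (51 − 50.6)²/50.6 = 0.16/50.6 = 0.003
3: (58 − 59.8)²/59.8 = 3.24/59.8 = 0.054
4+: (49 − 36.8)²/36.8 = 148.84/36.8 = 4.045
Sum = 5.95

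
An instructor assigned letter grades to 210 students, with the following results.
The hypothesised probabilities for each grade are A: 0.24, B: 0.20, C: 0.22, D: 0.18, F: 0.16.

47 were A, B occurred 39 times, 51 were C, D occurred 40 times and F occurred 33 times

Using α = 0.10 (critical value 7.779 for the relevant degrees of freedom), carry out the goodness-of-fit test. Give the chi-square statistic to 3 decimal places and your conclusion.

Expected counts E_i = n·p_i: 210×0.24 = 50.4, 210×0.20 = 42, 210×0.22 = 46.2, 210×0.18 = 37.8, 210×0.16 = 33.6.
A: (47 − 50.4)²/50.4 = 11.56/50.4 = 0.2294
B: (39 − 42)²/42 = 9/42 = 0.2143
C: (51 − 46.2)²/46.2 = 23.04/46.2 = 0.4987
D: (40 − 37.8)²/37.8 = 4.84/37.8 = 0.1280
F: (33 − 33.6)²/33.6 = 0.36/33.6 = 0.0107
Sum = 1.081
df = 4. Since 1.081 < 7.779, we do not reject H₀.

1.081; do not reject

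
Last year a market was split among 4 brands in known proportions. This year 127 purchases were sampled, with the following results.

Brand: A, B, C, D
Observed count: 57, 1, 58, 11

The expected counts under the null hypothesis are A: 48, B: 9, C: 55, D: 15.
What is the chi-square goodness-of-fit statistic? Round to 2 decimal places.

10.03

χ² = (57−48)²/48 + (1−9)²/9 + (58−55)²/55 + (11−15)²/15
   = 1.688 + 7.111 + 0.164 + 1.067
Sum = 10.03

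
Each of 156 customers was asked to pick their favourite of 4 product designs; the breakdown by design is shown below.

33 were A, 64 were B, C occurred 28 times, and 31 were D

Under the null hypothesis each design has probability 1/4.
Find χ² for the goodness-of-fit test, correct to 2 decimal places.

Under H₀ each category has probability 1/4, so each expected count is 156/4 = 39.
χ² = (33−39)²/39 + (64−39)²/39 + (28−39)²/39 + (31−39)²/39
   = 0.923 + 16.026 + 3.103 + 1.641
Sum = 21.69

21.69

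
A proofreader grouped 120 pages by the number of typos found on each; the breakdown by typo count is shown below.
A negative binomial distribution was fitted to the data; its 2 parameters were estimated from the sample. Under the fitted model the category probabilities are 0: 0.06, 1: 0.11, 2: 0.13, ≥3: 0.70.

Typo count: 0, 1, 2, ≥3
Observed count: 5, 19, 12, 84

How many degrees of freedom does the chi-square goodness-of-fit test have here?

There are k = 4 categories and 2 parameters estimated from the data, so df = 4 − 1 − 2 = 1.

1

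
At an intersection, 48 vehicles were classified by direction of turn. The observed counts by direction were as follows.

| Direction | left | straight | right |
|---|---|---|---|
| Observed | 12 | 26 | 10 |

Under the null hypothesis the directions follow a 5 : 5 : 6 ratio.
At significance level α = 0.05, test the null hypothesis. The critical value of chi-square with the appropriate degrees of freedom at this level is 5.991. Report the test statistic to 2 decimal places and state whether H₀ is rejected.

12.22; reject

Ratio total = 16. Expected counts: 48×5/16 = 15, 48×5/16 = 15, 48×6/16 = 18.
left: (12 − 15)²/15 = 9/15 = 0.600
straight: (26 − 15)²/15 = 121/15 = 8.067
right: (10 − 18)²/18 = 64/18 = 3.556
Sum = 12.22
df = 2. Since 12.22 > 5.991, we reject H₀.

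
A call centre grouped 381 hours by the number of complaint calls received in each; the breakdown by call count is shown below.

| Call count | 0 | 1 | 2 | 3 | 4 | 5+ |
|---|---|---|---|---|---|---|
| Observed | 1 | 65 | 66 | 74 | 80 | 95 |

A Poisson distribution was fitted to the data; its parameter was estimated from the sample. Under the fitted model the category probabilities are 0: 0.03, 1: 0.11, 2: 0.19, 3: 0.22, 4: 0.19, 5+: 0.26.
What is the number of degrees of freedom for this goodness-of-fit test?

There are k = 6 categories and 1 parameter estimated from the data, so df = 6 − 1 − 1 = 4.

4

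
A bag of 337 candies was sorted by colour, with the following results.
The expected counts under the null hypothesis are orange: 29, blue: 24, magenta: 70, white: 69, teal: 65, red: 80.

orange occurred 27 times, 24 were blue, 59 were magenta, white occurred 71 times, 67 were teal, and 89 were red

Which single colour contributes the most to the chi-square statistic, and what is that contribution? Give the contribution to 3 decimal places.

magenta, 1.729

χ² = (27−29)²/29 + (24−24)²/24 + (59−70)²/70 + (71−69)²/69 + (67−65)²/65 + (89−80)²/80
   = 0.1379 + 0.0000 + 1.7286 + 0.0580 + 0.0615 + 1.0125
The largest term is for magenta: 1.729.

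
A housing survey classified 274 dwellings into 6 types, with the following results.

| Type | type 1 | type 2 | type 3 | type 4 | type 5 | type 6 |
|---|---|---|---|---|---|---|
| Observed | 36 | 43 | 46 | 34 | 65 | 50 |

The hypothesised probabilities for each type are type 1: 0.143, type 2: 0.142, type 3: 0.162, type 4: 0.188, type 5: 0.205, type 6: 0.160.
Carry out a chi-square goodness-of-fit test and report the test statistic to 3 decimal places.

Expected counts E_i = n·p_i: 274×0.143 = 39.182, 274×0.142 = 38.908, 274×0.162 = 44.388, 274×0.188 = 51.512, 274×0.205 = 56.17, 274×0.160 = 43.84.
cat         O        E   (O−E)²/E
type 1     36   39.182     0.2584
type 2     43   38.908     0.4304
type 3     46   44.388     0.0585
type 4     34   51.512     5.9534
type 5     65    56.17     1.3881
type 6     50    43.84     0.8655
Sum = 8.954

8.954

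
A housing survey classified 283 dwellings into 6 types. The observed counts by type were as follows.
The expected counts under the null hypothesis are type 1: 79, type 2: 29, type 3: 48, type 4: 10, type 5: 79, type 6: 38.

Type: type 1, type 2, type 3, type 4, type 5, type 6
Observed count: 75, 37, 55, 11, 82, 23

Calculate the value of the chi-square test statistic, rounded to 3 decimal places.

9.565

cat         O        E   (O−E)²/E
type 1     75       79     0.2025
type 2     37       29     2.2069
type 3     55       48     1.0208
type 4     11       10     0.1000
type 5     82       79     0.1139
type 6     23       38     5.9211
Sum = 9.565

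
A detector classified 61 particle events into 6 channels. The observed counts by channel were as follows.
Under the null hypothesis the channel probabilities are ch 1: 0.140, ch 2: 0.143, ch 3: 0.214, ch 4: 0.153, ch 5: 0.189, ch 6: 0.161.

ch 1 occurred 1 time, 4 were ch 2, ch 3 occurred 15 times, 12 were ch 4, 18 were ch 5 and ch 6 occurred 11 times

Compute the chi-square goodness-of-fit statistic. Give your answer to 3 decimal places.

14.040

Expected counts E_i = n·p_i: 61×0.140 = 8.54, 61×0.143 = 8.723, 61×0.214 = 13.054, 61×0.153 = 9.333, 61×0.189 = 11.529, 61×0.161 = 9.821.
cat         O        E   (O−E)²/E
ch 1        1     8.54     6.6571
ch 2        4    8.723     2.5572
ch 3       15   13.054     0.2901
ch 4       12    9.333     0.7621
ch 5       18   11.529     3.6320
ch 6       11    9.821     0.1415
Sum = 14.040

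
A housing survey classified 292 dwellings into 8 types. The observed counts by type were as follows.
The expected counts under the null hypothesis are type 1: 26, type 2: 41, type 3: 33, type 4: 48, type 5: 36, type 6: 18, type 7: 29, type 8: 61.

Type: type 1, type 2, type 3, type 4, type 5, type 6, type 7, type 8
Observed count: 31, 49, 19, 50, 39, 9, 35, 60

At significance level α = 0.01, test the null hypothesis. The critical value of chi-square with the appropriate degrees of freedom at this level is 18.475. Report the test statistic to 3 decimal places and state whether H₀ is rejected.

14.553; do not reject

type 1: (31 − 26)²/26 = 25/26 = 0.9615
type 2: (49 − 41)²/41 = 64/41 = 1.5610
type 3: (19 − 33)²/33 = 196/33 = 5.9394
type 4: (50 − 48)²/48 = 4/48 = 0.0833
type 5: (39 − 36)²/36 = 9/36 = 0.2500
type 6: (9 − 18)²/18 = 81/18 = 4.5000
type 7: (35 − 29)²/29 = 36/29 = 1.2414
type 8: (60 − 61)²/61 = 1/61 = 0.0164
Sum = 14.553
df = 7. Since 14.553 < 18.475, we do not reject H₀.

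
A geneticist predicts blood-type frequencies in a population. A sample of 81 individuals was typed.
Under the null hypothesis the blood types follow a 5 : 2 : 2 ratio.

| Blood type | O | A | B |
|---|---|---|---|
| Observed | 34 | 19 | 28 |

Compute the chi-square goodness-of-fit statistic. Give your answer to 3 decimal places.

8.300

Ratio total = 9. Expected counts: 81×5/9 = 45, 81×2/9 = 18, 81×2/9 = 18.
O: (34 − 45)²/45 = 121/45 = 2.6889
A: (19 − 18)²/18 = 1/18 = 0.0556
B: (28 − 18)²/18 = 100/18 = 5.5556
Sum = 8.300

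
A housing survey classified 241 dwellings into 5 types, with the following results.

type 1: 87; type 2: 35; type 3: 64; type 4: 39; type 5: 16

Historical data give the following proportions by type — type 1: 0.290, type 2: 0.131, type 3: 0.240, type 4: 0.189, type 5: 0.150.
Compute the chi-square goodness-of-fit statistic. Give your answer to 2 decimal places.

Expected counts E_i = n·p_i: 241×0.290 = 69.89, 241×0.131 = 31.571, 241×0.240 = 57.84, 241×0.189 = 45.549, 241×0.150 = 36.15.
χ² = (87−69.89)²/69.89 + (35−31.571)²/31.571 + (64−57.84)²/57.84 + (39−45.549)²/45.549 + (16−36.15)²/36.15
   = 4.189 + 0.372 + 0.656 + 0.942 + 11.232
Sum = 17.39

17.39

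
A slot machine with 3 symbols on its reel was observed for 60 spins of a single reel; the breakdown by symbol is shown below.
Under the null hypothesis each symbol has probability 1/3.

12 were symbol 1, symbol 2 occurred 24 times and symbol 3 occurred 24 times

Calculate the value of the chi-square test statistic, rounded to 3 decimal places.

Under H₀ each category has probability 1/3, so each expected count is 60/3 = 20.
cat           O        E   (O−E)²/E
symbol 1     12       20     3.2000
symbol 2     24       20     0.8000
symbol 3     24       20     0.8000
Sum = 4.800

4.800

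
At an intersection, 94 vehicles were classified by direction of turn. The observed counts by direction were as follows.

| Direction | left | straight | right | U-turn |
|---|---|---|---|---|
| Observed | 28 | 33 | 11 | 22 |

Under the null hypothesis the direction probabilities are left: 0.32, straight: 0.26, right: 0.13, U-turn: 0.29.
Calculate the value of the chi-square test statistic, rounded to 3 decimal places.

4.279

Expected counts E_i = n·p_i: 94×0.32 = 30.08, 94×0.26 = 24.44, 94×0.13 = 12.22, 94×0.29 = 27.26.
χ² = (28−30.08)²/30.08 + (33−24.44)²/24.44 + (11−12.22)²/12.22 + (22−27.26)²/27.26
   = 0.1438 + 2.9981 + 0.1218 + 1.0150
Sum = 4.279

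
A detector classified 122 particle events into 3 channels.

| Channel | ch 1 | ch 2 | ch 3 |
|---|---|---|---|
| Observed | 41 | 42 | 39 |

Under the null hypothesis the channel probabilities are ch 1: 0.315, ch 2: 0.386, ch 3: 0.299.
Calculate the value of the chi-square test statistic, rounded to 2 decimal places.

Expected counts E_i = n·p_i: 122×0.315 = 38.43, 122×0.386 = 47.092, 122×0.299 = 36.478.
cat         O        E   (O−E)²/E
ch 1       41    38.43      0.172
ch 2       42   47.092      0.551
ch 3       39   36.478      0.174
Sum = 0.90

0.90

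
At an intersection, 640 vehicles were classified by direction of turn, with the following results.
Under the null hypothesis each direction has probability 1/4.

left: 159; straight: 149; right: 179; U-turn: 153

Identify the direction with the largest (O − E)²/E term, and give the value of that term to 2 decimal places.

right, 2.26

Under H₀ each category has probability 1/4, so each expected count is 640/4 = 160.
cat           O        E   (O−E)²/E
left        159      160      0.006
straight    149      160      0.756
right       179      160      2.256
U-turn      153      160      0.306
The largest term is for right: 2.26.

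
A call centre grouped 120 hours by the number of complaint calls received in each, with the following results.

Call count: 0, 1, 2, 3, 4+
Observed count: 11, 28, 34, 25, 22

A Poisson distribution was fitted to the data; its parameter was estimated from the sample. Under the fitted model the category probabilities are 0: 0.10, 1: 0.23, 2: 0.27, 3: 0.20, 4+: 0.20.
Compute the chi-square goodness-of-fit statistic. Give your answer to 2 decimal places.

0.38

Expected counts E_i = n·p_i: 120×0.10 = 12, 120×0.23 = 27.6, 120×0.27 = 32.4, 120×0.20 = 24, 120×0.20 = 24.
cat         O        E   (O−E)²/E
0          11       12      0.083
1          28     27.6      0.006
2          34     32.4      0.079
3          25       24      0.042
4+         22       24      0.167
Sum = 0.38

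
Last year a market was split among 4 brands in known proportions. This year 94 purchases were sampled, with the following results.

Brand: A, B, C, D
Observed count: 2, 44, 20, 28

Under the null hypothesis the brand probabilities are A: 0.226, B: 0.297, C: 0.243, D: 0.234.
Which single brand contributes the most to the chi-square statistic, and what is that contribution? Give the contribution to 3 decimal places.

A, 17.432

Expected counts E_i = n·p_i: 94×0.226 = 21.244, 94×0.297 = 27.918, 94×0.243 = 22.842, 94×0.234 = 21.996.
A: (2 − 21.244)²/21.244 = 370.331536/21.244 = 17.4323
B: (44 − 27.918)²/27.918 = 258.630724/27.918 = 9.2639
C: (20 − 22.842)²/22.842 = 8.076964/22.842 = 0.3536
D: (28 − 21.996)²/21.996 = 36.048016/21.996 = 1.6388
The largest term is for A: 17.432.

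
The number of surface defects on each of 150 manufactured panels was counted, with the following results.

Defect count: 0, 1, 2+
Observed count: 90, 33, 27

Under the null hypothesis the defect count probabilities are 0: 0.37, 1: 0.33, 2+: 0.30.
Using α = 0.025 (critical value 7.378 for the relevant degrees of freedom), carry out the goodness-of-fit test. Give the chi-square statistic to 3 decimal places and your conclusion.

34.146; reject

Expected counts E_i = n·p_i: 150×0.37 = 55.5, 150×0.33 = 49.5, 150×0.30 = 45.
χ² = (90−55.5)²/55.5 + (33−49.5)²/49.5 + (27−45)²/45
   = 21.4459 + 5.5000 + 7.2000
Sum = 34.146
df = 2. Since 34.146 > 7.378, we reject H₀.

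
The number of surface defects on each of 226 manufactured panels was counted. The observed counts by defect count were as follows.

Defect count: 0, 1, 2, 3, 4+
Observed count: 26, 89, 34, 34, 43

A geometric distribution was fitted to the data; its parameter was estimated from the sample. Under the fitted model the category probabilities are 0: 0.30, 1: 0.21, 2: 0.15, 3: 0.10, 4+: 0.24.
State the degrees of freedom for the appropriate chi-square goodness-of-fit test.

3

There are k = 5 categories and 1 parameter estimated from the data, so df = 5 − 1 − 1 = 3.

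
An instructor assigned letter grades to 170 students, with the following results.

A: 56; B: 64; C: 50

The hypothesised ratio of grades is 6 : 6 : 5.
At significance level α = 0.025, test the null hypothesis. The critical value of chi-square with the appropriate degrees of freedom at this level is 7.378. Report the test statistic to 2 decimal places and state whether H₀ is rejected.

Ratio total = 17. Expected counts: 170×6/17 = 60, 170×6/17 = 60, 170×5/17 = 50.
cat         O        E   (O−E)²/E
A          56       60      0.267
B          64       60      0.267
C          50       50      0.000
Sum = 0.53
df = 2. Since 0.53 < 7.378, we do not reject H₀.

0.53; do not reject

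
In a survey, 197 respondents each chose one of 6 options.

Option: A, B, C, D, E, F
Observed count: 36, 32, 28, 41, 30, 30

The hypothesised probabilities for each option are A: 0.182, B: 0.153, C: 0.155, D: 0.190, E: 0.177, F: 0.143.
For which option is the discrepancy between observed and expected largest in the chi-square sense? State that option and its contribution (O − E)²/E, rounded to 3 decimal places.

E, 0.680

Expected counts E_i = n·p_i: 197×0.182 = 35.854, 197×0.153 = 30.141, 197×0.155 = 30.535, 197×0.190 = 37.43, 197×0.177 = 34.869, 197×0.143 = 28.171.
χ² = (36−35.854)²/35.854 + (32−30.141)²/30.141 + (28−30.535)²/30.535 + (41−37.43)²/37.43 + (30−34.869)²/34.869 + (30−28.171)²/28.171
   = 0.0006 + 0.1147 + 0.2105 + 0.3405 + 0.6799 + 0.1187
The largest term is for E: 0.680.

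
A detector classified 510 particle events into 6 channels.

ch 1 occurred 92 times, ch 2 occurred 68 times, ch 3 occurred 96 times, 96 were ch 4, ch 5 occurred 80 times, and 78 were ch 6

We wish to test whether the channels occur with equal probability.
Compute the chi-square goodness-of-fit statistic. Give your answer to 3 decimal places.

7.694

Expected count for each of the 6 categories: 510/6 = 85.
cat         O        E   (O−E)²/E
ch 1       92       85     0.5765
ch 2       68       85     3.4000
ch 3       96       85     1.4235
ch 4       96       85     1.4235
ch 5       80       85     0.2941
ch 6       78       85     0.5765
Sum = 7.694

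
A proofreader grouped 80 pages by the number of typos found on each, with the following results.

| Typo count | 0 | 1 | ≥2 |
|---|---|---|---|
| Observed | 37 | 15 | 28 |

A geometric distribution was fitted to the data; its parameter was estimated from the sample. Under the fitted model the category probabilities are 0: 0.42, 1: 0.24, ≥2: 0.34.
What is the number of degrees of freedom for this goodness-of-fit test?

There are k = 3 categories and 1 parameter estimated from the data, so df = 3 − 1 − 1 = 1.

1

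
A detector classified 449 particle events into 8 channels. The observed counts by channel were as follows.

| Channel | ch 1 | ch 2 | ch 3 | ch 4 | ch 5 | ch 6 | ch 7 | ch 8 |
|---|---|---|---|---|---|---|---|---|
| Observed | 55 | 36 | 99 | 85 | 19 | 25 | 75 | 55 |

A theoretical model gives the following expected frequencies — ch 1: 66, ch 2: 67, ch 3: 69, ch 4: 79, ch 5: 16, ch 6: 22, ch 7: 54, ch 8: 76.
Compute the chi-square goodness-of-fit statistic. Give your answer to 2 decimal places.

44.62

ch 1: (55 − 66)²/66 = 121/66 = 1.833
ch 2: (36 − 67)²/67 = 961/67 = 14.343
ch 3: (99 − 69)²/69 = 900/69 = 13.043
ch 4: (85 − 79)²/79 = 36/79 = 0.456
ch 5: (19 − 16)²/16 = 9/16 = 0.563
ch 6: (25 − 22)²/22 = 9/22 = 0.409
ch 7: (75 − 54)²/54 = 441/54 = 8.167
ch 8: (55 − 76)²/76 = 441/76 = 5.803
Sum = 44.62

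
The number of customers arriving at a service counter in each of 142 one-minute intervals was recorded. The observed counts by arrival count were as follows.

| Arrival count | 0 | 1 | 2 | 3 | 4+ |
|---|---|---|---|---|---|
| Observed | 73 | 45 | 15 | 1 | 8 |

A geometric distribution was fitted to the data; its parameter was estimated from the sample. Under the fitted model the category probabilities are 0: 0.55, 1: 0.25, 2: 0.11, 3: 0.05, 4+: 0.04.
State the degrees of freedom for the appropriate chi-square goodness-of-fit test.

There are k = 5 categories and 1 parameter estimated from the data, so df = 5 − 1 − 1 = 3.

3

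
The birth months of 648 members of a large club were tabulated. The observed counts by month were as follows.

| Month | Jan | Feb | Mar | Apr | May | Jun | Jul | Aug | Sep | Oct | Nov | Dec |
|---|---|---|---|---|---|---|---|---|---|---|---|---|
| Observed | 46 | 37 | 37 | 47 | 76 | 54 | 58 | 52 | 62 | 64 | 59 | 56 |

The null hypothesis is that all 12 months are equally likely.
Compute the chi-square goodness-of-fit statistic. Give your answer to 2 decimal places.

25.70

Expected count for each of the 12 categories: 648/12 = 54.
χ² = (46−54)²/54 + (37−54)²/54 + (37−54)²/54 + (47−54)²/54 + (76−54)²/54 + (54−54)²/54 + (58−54)²/54 + (52−54)²/54 + (62−54)²/54 + (64−54)²/54 + (59−54)²/54 + (56−54)²/54
   = 1.185 + 5.352 + 5.352 + 0.907 + 8.963 + 0.000 + 0.296 + 0.074 + 1.185 + 1.852 + 0.463 + 0.074
Sum = 25.70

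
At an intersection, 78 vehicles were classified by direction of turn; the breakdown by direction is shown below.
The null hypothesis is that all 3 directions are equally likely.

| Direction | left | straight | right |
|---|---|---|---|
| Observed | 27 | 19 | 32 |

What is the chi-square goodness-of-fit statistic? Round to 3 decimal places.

Under H₀ each category has probability 1/3, so each expected count is 78/3 = 26.
cat           O        E   (O−E)²/E
left         27       26     0.0385
straight     19       26     1.8846
right        32       26     1.3846
Sum = 3.308

3.308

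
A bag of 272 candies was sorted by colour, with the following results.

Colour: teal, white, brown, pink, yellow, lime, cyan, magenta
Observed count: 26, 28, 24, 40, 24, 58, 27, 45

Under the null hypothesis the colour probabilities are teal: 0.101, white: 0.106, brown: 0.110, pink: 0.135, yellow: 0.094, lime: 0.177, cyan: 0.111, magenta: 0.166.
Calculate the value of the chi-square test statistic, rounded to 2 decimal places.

4.02

Expected counts E_i = n·p_i: 272×0.101 = 27.472, 272×0.106 = 28.832, 272×0.110 = 29.92, 272×0.135 = 36.72, 272×0.094 = 25.568, 272×0.177 = 48.144, 272×0.111 = 30.192, 272×0.166 = 45.152.
teal: (26 − 27.472)²/27.472 = 2.166784/27.472 = 0.079
white: (28 − 28.832)²/28.832 = 0.692224/28.832 = 0.024
brown: (24 − 29.92)²/29.92 = 35.0464/29.92 = 1.171
pink: (40 − 36.72)²/36.72 = 10.7584/36.72 = 0.293
yellow: (24 − 25.568)²/25.568 = 2.458624/25.568 = 0.096
lime: (58 − 48.144)²/48.144 = 97.140736/48.144 = 2.018
cyan: (27 − 30.192)²/30.192 = 10.188864/30.192 = 0.337
magenta: (45 − 45.152)²/45.152 = 0.023104/45.152 = 0.001
Sum = 4.02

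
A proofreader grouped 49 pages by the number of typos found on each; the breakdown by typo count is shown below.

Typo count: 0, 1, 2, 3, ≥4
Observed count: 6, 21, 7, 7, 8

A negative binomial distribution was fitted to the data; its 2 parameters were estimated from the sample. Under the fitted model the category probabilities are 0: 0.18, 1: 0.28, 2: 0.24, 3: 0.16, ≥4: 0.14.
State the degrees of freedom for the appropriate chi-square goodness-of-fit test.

2

There are k = 5 categories and 2 parameters estimated from the data, so df = 5 − 1 − 2 = 2.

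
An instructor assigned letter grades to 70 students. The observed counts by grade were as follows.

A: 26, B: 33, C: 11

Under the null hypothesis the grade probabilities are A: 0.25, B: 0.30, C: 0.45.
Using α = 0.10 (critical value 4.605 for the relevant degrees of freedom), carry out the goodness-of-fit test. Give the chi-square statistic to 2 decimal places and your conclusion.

Expected counts E_i = n·p_i: 70×0.25 = 17.5, 70×0.30 = 21, 70×0.45 = 31.5.
χ² = (26−17.5)²/17.5 + (33−21)²/21 + (11−31.5)²/31.5
   = 4.129 + 6.857 + 13.341
Sum = 24.33
df = 2. Since 24.33 > 4.605, we reject H₀.

24.33; reject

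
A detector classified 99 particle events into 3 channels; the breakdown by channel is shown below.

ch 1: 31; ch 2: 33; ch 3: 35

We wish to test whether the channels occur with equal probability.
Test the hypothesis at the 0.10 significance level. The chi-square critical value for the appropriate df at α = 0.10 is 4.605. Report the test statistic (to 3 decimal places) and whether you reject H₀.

0.242; do not reject

Under H₀ each category has probability 1/3, so each expected count is 99/3 = 33.
ch 1: (31 − 33)²/33 = 4/33 = 0.1212
ch 2: (33 − 33)²/33 = 0/33 = 0.0000
ch 3: (35 − 33)²/33 = 4/33 = 0.1212
Sum = 0.242
df = 2. Since 0.242 < 4.605, we do not reject H₀.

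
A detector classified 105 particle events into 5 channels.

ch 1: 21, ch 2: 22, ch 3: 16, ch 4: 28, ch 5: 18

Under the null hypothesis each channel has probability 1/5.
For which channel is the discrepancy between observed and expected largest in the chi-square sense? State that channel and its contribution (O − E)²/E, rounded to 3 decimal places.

Expected count for each of the 5 categories: 105/5 = 21.
χ² = (21−21)²/21 + (22−21)²/21 + (16−21)²/21 + (28−21)²/21 + (18−21)²/21
   = 0.0000 + 0.0476 + 1.1905 + 2.3333 + 0.4286
The largest term is for ch 4: 2.333.

ch 4, 2.333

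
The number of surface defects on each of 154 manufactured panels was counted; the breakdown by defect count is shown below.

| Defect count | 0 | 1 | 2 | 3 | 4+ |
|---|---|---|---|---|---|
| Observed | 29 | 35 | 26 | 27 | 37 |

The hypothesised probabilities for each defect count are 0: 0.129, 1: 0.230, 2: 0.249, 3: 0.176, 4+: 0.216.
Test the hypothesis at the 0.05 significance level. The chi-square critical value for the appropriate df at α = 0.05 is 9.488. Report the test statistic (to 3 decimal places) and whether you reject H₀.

Expected counts E_i = n·p_i: 154×0.129 = 19.866, 154×0.230 = 35.42, 154×0.249 = 38.346, 154×0.176 = 27.104, 154×0.216 = 33.264.
χ² = (29−19.866)²/19.866 + (35−35.42)²/35.42 + (26−38.346)²/38.346 + (27−27.104)²/27.104 + (37−33.264)²/33.264
   = 4.1996 + 0.0050 + 3.9750 + 0.0004 + 0.4196
Sum = 8.600
df = 4. Since 8.600 < 9.488, we do not reject H₀.

8.600; do not reject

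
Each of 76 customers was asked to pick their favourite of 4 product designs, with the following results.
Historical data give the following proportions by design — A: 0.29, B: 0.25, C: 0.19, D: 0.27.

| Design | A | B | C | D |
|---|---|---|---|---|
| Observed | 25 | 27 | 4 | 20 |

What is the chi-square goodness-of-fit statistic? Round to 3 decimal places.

Expected counts E_i = n·p_i: 76×0.29 = 22.04, 76×0.25 = 19, 76×0.19 = 14.44, 76×0.27 = 20.52.
cat         O        E   (O−E)²/E
A          25    22.04     0.3975
B          27       19     3.3684
C           4    14.44     7.5480
D          20    20.52     0.0132
Sum = 11.327

11.327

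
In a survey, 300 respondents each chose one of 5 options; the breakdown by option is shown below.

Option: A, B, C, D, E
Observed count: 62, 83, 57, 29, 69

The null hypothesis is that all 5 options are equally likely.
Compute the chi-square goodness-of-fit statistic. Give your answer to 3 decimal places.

26.400

Expected count for each of the 5 categories: 300/5 = 60.
A: (62 − 60)²/60 = 4/60 = 0.0667
B: (83 − 60)²/60 = 529/60 = 8.8167
C: (57 − 60)²/60 = 9/60 = 0.1500
D: (29 − 60)²/60 = 961/60 = 16.0167
E: (69 − 60)²/60 = 81/60 = 1.3500
Sum = 26.400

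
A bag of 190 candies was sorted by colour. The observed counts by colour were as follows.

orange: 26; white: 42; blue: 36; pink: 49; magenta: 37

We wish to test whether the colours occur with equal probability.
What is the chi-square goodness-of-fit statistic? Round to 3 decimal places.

Expected count for each of the 5 categories: 190/5 = 38.
cat          O        E   (O−E)²/E
orange      26       38     3.7895
white       42       38     0.4211
blue        36       38     0.1053
pink        49       38     3.1842
magenta     37       38     0.0263
Sum = 7.526

7.526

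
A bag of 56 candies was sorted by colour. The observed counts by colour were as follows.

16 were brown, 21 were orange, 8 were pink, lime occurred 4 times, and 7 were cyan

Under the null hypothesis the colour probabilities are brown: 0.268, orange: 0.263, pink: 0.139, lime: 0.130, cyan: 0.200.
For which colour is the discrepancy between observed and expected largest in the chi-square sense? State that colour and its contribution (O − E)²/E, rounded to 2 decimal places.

orange, 2.67

Expected counts E_i = n·p_i: 56×0.268 = 15.008, 56×0.263 = 14.728, 56×0.139 = 7.784, 56×0.130 = 7.28, 56×0.200 = 11.2.
χ² = (16−15.008)²/15.008 + (21−14.728)²/14.728 + (8−7.784)²/7.784 + (4−7.28)²/7.28 + (7−11.2)²/11.2
   = 0.066 + 2.671 + 0.006 + 1.478 + 1.575
The largest term is for orange: 2.67.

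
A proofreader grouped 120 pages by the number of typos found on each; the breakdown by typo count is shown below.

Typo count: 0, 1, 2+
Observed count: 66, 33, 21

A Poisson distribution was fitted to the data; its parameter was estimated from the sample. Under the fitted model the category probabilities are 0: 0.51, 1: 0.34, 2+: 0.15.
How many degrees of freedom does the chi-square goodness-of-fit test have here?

There are k = 3 categories and 1 parameter estimated from the data, so df = 3 − 1 − 1 = 1.

1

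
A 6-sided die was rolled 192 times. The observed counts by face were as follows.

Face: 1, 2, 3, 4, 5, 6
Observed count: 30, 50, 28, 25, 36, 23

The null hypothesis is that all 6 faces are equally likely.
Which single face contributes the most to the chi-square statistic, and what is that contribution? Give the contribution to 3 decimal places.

Under H₀ each category has probability 1/6, so each expected count is 192/6 = 32.
χ² = (30−32)²/32 + (50−32)²/32 + (28−32)²/32 + (25−32)²/32 + (36−32)²/32 + (23−32)²/32
   = 0.1250 + 10.1250 + 0.5000 + 1.5313 + 0.5000 + 2.5313
The largest term is for 2: 10.125.

2, 10.125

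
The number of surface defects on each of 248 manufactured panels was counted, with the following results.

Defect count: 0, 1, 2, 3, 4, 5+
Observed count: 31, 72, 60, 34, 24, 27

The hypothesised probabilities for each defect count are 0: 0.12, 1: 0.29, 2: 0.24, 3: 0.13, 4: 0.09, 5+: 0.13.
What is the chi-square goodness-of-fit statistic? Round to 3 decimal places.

1.130

Expected counts E_i = n·p_i: 248×0.12 = 29.76, 248×0.29 = 71.92, 248×0.24 = 59.52, 248×0.13 = 32.24, 248×0.09 = 22.32, 248×0.13 = 32.24.
0: (31 − 29.76)²/29.76 = 1.5376/29.76 = 0.0517
1: (72 − 71.92)²/71.92 = 0.0064/71.92 = 0.0001
2: (60 − 59.52)²/59.52 = 0.2304/59.52 = 0.0039
3: (34 − 32.24)²/32.24 = 3.0976/32.24 = 0.0961
4: (24 − 22.32)²/22.32 = 2.8224/22.32 = 0.1265
5+: (27 − 32.24)²/32.24 = 27.4576/32.24 = 0.8517
Sum = 1.130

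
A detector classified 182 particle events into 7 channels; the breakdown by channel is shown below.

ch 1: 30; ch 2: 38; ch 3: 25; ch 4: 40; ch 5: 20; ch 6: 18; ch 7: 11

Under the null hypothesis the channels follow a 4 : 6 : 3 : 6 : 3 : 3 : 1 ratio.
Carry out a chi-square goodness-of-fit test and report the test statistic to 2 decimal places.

4.14

Ratio total = 26. Expected counts: 182×4/26 = 28, 182×6/26 = 42, 182×3/26 = 21, 182×6/26 = 42, 182×3/26 = 21, 182×3/26 = 21, 182×1/26 = 7.
cat         O        E   (O−E)²/E
ch 1       30       28      0.143
ch 2       38       42      0.381
ch 3       25       21      0.762
ch 4       40       42      0.095
ch 5       20       21      0.048
ch 6       18       21      0.429
ch 7       11        7      2.286
Sum = 4.14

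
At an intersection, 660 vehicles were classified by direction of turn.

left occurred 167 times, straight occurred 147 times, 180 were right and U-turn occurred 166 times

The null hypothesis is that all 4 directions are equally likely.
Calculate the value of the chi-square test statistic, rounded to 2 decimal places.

Under H₀ each category has probability 1/4, so each expected count is 660/4 = 165.
left: (167 − 165)²/165 = 4/165 = 0.024
straight: (147 − 165)²/165 = 324/165 = 1.964
right: (180 − 165)²/165 = 225/165 = 1.364
U-turn: (166 − 165)²/165 = 1/165 = 0.006
Sum = 3.36

3.36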